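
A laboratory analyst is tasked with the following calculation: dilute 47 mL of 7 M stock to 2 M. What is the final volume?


C1V1 = C2V2
7 × 47 = 2 × V2
V2 = 329/2 = 164.5 mL

164.5 mL


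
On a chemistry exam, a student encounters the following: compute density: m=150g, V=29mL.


ρ = mass/volume
= 150/29
= 5.172 g/mL

5.172 g/mL


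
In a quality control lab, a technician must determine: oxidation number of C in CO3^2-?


x + 3(-2) = -2, so x = +4
Oxidation number: +4

+4


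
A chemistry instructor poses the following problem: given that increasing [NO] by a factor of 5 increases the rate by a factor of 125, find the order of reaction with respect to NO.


rate ∝ [NO]^n
5^n = 125 → n = 3
Order in NO: 3

3


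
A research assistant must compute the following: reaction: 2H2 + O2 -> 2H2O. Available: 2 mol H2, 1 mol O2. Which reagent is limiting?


Mole ratio available / coefficient:
  H2: 2/2 = 1.000
  O2: 1/1 = 1.000
Smaller ratio is limiting.

neither (stoichiometric); H2 and O2 are fully consumed


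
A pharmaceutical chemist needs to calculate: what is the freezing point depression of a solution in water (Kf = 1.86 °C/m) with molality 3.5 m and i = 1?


ΔTf = Kf × m × i
= 1.86 × 3.5 × 1
= 6.51 °C

6.51 °C


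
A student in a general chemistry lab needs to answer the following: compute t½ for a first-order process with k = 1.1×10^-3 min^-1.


t½ = ln2/k = 0.693147/(1.1×10^-3 min^-1)
= 630.1 min

630.1 min


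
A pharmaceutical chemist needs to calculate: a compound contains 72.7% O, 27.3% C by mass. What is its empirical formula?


Assume 100 g sample. Moles of each element:
  O: 72.7/16.0 = 4.544 mol
  C: 27.3/12.01 = 2.273 mol
Divide by smallest (2.273):
  O: 4.544/2.273 = 2.0
  C: 2.273/2.273 = 1.0
Empirical formula: CO2

CO2


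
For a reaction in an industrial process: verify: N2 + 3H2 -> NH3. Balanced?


Equation: N2 + 3H2 -> NH3
Check atoms: H: 6≠3, N: 2≠1
Not balanced

No, not balanced


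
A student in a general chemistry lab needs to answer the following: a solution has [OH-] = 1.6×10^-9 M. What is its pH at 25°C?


pOH = -log10([OH-]) = -log10(1.6×10^-9)
= 9 - log10(1.6) = 8.8
pH = 14 - pOH = 14 - 8.8 = 5.2

5.2


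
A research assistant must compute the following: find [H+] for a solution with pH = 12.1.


[H+] = 10^(-pH) = 10^(-12.1)
= 7.94×10^-13 M

7.94×10^-13 M


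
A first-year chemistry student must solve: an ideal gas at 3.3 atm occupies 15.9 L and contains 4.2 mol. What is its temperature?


PV = nRT  (R = 0.08206 L·atm/(mol·K))
T = PV/(nR) = 3.3×15.9/(4.2×0.08206)
= 52.47/0.344652
= 152.24 K

152.24 K


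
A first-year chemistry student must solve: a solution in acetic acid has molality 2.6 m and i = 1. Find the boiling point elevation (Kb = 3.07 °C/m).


ΔTb = Kb × m × i
= 3.07 × 2.6 × 1
= 7.982 °C

7.982 °C


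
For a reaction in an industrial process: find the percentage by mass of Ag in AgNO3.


M(AgNO3) = 1×107.87 + 1×14.01 + 3×16.0 = 169.88 g/mol
Mass of Ag = 1 × 107.87 = 107.87 g/mol
% Ag = 107.87/169.88 × 100 = 63.50%

63.50%


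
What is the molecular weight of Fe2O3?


M(Fe2O3) = 2×55.85 + 3×16.0
= 111.7 + 48.0
= 159.7 g/mol

159.7 g/mol


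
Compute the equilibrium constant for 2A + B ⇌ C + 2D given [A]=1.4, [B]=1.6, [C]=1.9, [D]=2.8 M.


Kc = [C][D]^2/([A]^2[B])
= (1.9^1 × 2.8^2)/(1.4^2 × 1.6^1)
= 14.896/3.136
= 4.750

4.750


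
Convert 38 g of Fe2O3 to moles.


M(Fe2O3) = 159.7 g/mol
n = mass/M = 38/159.7 = 0.2379 mol

0.2379 mol


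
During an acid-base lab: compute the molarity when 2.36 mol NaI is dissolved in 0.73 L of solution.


M = n/V = 2.36/0.73 = 3.233 mol/L

3.233 M


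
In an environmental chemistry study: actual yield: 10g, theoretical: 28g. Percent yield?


% yield = actual/theoretical × 100
= 10/28 × 100
= 35.71%

35.71%


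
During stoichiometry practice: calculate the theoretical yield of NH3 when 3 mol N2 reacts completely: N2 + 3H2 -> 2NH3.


Mole ratio NH3:N2 = 2:1
n(NH3) = 3 × 2/1 = 6.000 mol
mass = 6.000 × 17.03 = 102.18 g

102.18 g


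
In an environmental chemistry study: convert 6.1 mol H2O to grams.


M(H2O) = 18.02 g/mol
mass = n × M = 6.1 × 18.02 = 109.92 g

109.92 g


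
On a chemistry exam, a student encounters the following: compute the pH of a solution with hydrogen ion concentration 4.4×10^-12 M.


pH = -log10([H+]) = -log10(4.4×10^-12)
= 12 - log10(4.4)
= 12 - 0.64
= 11.36

11.36


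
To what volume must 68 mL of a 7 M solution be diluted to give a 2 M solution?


C1V1 = C2V2
7 × 68 = 2 × V2
V2 = 476/2 = 238.0 mL

238.0 mL


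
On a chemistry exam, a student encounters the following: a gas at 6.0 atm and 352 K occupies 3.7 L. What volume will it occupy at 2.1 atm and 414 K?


P1V1/T1 = P2V2/T2
V2 = P1V1T2/(T1P2)
= 6.0×3.7×414/(352×2.1)
= 12.433 L

12.433 L


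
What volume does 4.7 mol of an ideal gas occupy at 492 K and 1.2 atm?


PV = nRT  (R = 0.08206 L·atm/(mol·K))
V = nRT/P = 4.7×0.08206×492/1.2
= 158.13 L

158.13 L


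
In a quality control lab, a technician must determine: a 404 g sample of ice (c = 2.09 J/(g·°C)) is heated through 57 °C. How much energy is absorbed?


q = mcΔT = 404 × 2.09 × 57
= 48128.52 J

48128.52 J


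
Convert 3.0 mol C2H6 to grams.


M(C2H6) = 30.07 g/mol
mass = n × M = 3.0 × 30.07 = 90.21 g

90.21 g


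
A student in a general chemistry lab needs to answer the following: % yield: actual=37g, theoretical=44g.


% yield = actual/theoretical × 100
= 37/44 × 100
= 84.09%

84.09%


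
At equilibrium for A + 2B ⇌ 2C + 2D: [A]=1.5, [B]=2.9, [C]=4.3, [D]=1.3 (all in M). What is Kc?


Kc = [C]^2[D]^2/([A][B]^2)
= (4.3^2 × 1.3^2)/(1.5^1 × 2.9^2)
= 31.2481/12.615
= 2.477

2.477


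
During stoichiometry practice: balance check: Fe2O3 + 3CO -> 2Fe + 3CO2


Equation: Fe2O3 + 3CO -> 2Fe + 3CO2
Check atoms: C: 3=3, Fe: 2=2, O: 6=6
Balanced

Yes, balanced


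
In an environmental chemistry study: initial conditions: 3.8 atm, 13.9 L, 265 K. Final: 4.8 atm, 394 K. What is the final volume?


P1V1/T1 = P2V2/T2
V2 = P1V1T2/(T1P2)
= 3.8×13.9×394/(265×4.8)
= 16.361 L

16.361 L


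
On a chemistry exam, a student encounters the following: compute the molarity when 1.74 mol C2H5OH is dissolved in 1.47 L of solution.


M = n/V = 1.74/1.47 = 1.184 mol/L

1.184 M


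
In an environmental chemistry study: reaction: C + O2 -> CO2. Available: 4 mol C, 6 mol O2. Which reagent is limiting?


Mole ratio available / coefficient:
  C: 4/1 = 4.000
  O2: 6/1 = 6.000
Smaller ratio is limiting.

C


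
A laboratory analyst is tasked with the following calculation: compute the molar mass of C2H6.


M(C2H6) = 2×12.01 + 6×1.008
= 24.02 + 6.05
= 30.07 g/mol

30.07 g/mol


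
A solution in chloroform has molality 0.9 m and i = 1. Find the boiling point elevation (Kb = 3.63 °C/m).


ΔTb = Kb × m × i
= 3.63 × 0.9 × 1
= 3.267 °C

3.267 °C


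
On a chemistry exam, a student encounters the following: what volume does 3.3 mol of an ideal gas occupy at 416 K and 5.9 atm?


PV = nRT  (R = 0.08206 L·atm/(mol·K))
V = nRT/P = 3.3×0.08206×416/5.9
= 19.094 L

19.094 L


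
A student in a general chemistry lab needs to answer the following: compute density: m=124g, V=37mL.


ρ = mass/volume
= 124/37
= 3.351 g/mL

3.351 g/mL


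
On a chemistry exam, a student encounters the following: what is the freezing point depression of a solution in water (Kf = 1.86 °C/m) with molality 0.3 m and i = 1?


ΔTf = Kf × m × i
= 1.86 × 0.3 × 1
= 0.558 °C

0.558 °C


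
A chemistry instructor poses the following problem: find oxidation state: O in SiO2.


O is usually -2
Oxidation number: -2

-2


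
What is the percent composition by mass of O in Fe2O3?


M(Fe2O3) = 2×55.85 + 3×16.0 = 159.70 g/mol
Mass of O = 3 × 16.0 = 48.00 g/mol
% O = 48.00/159.70 × 100 = 30.06%

30.06%


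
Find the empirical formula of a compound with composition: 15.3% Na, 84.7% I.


Assume 100 g sample. Moles of each element:
  Na: 15.3/22.99 = 0.666 mol
  I: 84.7/126.9 = 0.667 mol
Divide by smallest (0.666):
  Na: 0.666/0.666 = 1.0
  I: 0.667/0.666 = 1.0
Empirical formula: NaI

NaI


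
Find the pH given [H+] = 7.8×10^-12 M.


pH = -log10([H+]) = -log10(7.8×10^-12)
= 12 - log10(7.8)
= 12 - 0.89
= 11.11

11.11


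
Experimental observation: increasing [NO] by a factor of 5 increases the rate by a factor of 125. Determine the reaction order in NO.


rate ∝ [NO]^n
5^n = 125 → n = 3
Order in NO: 3

3


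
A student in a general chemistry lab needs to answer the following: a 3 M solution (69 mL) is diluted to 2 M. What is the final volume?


C1V1 = C2V2
3 × 69 = 2 × V2
V2 = 207/2 = 103.5 mL

103.5 mL


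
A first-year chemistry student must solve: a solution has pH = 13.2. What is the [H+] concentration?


[H+] = 10^(-pH) = 10^(-13.2)
= 6.31×10^-14 M

6.31×10^-14 M


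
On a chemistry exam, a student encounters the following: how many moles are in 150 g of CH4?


M(CH4) = 16.04 g/mol
n = mass/M = 150/16.04 = 9.3516 mol

9.3516 mol


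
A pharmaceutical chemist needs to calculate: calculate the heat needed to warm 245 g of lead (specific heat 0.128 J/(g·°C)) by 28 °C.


q = mcΔT = 245 × 0.128 × 28
= 878.08 J

878.08 J


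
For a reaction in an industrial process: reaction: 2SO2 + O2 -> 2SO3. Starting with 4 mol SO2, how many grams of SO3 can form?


Mole ratio SO3:SO2 = 2:2
n(SO3) = 4 × 2/2 = 4.000 mol
mass = 4.000 × 80.07 = 320.28 g

320.28 g


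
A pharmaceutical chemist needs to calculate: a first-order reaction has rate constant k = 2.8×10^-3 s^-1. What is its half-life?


t½ = ln2/k = 0.693147/(2.8×10^-3 s^-1)
= 247.6 s

247.6 s


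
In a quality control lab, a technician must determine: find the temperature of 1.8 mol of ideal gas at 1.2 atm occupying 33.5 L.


PV = nRT  (R = 0.08206 L·atm/(mol·K))
T = PV/(nR) = 1.2×33.5/(1.8×0.08206)
= 40.20/0.147708
= 272.16 K

272.16 K


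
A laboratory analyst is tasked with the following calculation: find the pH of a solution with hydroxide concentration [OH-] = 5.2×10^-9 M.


pOH = -log10([OH-]) = -log10(5.2×10^-9)
= 9 - log10(5.2) = 8.28
pH = 14 - pOH = 14 - 8.28 = 5.72

5.72


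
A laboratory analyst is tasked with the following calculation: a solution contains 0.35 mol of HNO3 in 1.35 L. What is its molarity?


M = n/V = 0.35/1.35 = 0.259 mol/L

0.259 M


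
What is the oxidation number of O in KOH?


O is usually -2
Oxidation number: -2

-2


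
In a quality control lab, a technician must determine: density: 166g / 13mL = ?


ρ = mass/volume
= 166/13
= 12.769 g/mL

12.769 g/mL


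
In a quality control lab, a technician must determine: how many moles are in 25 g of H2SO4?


M(H2SO4) = 98.09 g/mol
n = mass/M = 25/98.09 = 0.2549 mol

0.2549 mol


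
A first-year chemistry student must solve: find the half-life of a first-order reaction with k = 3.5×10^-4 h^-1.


t½ = ln2/k = 0.693147/(3.5×10^-4 h^-1)
= 1980 h

1980 h


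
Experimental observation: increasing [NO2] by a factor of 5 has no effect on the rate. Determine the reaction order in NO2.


rate ∝ [NO2]^n
rate ∝ [NO2]^0
Order in NO2: 0

0


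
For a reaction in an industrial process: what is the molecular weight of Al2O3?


M(Al2O3) = 2×26.98 + 3×16.0
= 53.96 + 48.0
= 101.96 g/mol

101.96 g/mol


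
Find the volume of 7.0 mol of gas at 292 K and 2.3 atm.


PV = nRT  (R = 0.08206 L·atm/(mol·K))
V = nRT/P = 7.0×0.08206×292/2.3
= 72.926 L

72.926 L


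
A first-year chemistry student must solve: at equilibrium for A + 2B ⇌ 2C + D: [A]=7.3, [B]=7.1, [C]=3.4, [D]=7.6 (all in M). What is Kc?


Kc = [C]^2[D]/([A][B]^2)
= (3.4^2 × 7.6^1)/(7.3^1 × 7.1^2)
= 87.856/367.993
= 0.2387

0.2387


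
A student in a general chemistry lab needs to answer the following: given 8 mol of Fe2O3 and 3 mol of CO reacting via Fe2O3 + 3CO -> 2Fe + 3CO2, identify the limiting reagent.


Mole ratio available / coefficient:
  Fe2O3: 8/1 = 8.000
  CO: 3/3 = 1.000
Smaller ratio is limiting.

CO


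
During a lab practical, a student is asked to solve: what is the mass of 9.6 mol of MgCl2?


M(MgCl2) = 95.21 g/mol
mass = n × M = 9.6 × 95.21 = 914.02 g

914.02 g


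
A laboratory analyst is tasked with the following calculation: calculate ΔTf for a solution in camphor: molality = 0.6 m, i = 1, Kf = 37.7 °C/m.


ΔTf = Kf × m × i
= 37.7 × 0.6 × 1
= 22.62 °C

22.62 °C


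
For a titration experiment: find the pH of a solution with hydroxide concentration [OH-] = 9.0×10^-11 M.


pOH = -log10([OH-]) = -log10(9.0×10^-11)
= 11 - log10(9.0) = 10.05
pH = 14 - pOH = 14 - 10.05 = 3.95

3.95


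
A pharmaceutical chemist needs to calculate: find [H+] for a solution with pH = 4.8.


[H+] = 10^(-pH) = 10^(-4.8)
= 1.58×10^-5 M

1.58×10^-5 M


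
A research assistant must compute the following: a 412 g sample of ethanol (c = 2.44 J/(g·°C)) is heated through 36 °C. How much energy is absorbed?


q = mcΔT = 412 × 2.44 × 36
= 36190.08 J

36190.08 J


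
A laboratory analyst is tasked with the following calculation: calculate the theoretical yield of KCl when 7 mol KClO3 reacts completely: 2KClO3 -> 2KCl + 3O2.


Mole ratio KCl:KClO3 = 2:2
n(KCl) = 7 × 2/2 = 7.000 mol
mass = 7.000 × 74.55 = 521.85 g

521.85 g


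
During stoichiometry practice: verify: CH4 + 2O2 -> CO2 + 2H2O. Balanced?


Equation: CH4 + 2O2 -> CO2 + 2H2O
Check atoms: C: 1=1, H: 4=4, O: 4=4
Balanced

Yes, balanced


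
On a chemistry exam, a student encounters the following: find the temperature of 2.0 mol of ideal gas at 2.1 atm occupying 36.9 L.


PV = nRT  (R = 0.08206 L·atm/(mol·K))
T = PV/(nR) = 2.1×36.9/(2.0×0.08206)
= 77.49/0.164120
= 472.15 K

472.15 K


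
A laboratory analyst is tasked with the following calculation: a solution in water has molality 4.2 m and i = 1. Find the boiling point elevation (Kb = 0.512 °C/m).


ΔTb = Kb × m × i
= 0.512 × 4.2 × 1
= 2.1504 °C

2.1504 °C


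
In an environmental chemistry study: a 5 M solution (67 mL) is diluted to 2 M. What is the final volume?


C1V1 = C2V2
5 × 67 = 2 × V2
V2 = 335/2 = 167.5 mL

167.5 mL


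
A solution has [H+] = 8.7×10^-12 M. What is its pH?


pH = -log10([H+]) = -log10(8.7×10^-12)
= 12 - log10(8.7)
= 12 - 0.94
= 11.06

11.06


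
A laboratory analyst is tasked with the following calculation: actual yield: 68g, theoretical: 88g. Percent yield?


% yield = actual/theoretical × 100
= 68/88 × 100
= 77.27%

77.27%


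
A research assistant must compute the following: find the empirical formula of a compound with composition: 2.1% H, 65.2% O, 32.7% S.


Assume 100 g sample. Moles of each element:
  H: 2.1/1.008 = 2.083 mol
  O: 65.2/16.0 = 4.075 mol
  S: 32.7/32.07 = 1.02 mol
Divide by smallest (1.02):
  H: 2.083/1.02 = 2.04
  O: 4.075/1.02 = 4.0
  S: 1.02/1.02 = 1.0
Empirical formula: H2SO4

H2SO4


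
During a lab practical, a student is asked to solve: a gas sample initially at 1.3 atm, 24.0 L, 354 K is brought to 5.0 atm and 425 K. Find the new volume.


P1V1/T1 = P2V2/T2
V2 = P1V1T2/(T1P2)
= 1.3×24.0×425/(354×5.0)
= 7.492 L

7.492 L


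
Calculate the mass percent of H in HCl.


M(HCl) = 1×1.008 + 1×35.45 = 36.458 g/mol
Mass of H = 1 × 1.008 = 1.008 g/mol
% H = 1.008/36.458 × 100 = 2.76%

2.76%


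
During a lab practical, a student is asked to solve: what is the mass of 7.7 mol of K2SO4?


M(K2SO4) = 174.27 g/mol
mass = n × M = 7.7 × 174.27 = 1341.88 g

1341.88 g


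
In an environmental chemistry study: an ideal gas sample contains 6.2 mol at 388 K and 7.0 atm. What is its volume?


PV = nRT  (R = 0.08206 L·atm/(mol·K))
V = nRT/P = 6.2×0.08206×388/7.0
= 28.201 L

28.201 L


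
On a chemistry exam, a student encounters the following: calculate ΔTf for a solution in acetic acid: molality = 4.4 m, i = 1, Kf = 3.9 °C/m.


ΔTf = Kf × m × i
= 3.9 × 4.4 × 1
= 17.16 °C

17.16 °C


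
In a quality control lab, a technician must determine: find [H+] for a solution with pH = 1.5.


[H+] = 10^(-pH) = 10^(-1.5)
= 3.16×10^-2 M

3.16×10^-2 M


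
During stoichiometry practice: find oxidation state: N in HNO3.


(+1) + x + 3(-2) = 0, so x = +5
Oxidation number: +5

+5


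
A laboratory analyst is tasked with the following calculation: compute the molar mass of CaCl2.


M(CaCl2) = 1×40.08 + 2×35.45
= 40.08 + 70.9
= 110.98 g/mol

110.98 g/mol


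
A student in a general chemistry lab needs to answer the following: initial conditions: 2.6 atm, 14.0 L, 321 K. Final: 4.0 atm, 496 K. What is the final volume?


P1V1/T1 = P2V2/T2
V2 = P1V1T2/(T1P2)
= 2.6×14.0×496/(321×4.0)
= 14.061 L

14.061 L


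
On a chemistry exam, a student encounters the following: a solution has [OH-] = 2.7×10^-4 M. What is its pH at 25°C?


pOH = -log10([OH-]) = -log10(2.7×10^-4)
= 4 - log10(2.7) = 3.57
pH = 14 - pOH = 14 - 3.57 = 10.43

10.43


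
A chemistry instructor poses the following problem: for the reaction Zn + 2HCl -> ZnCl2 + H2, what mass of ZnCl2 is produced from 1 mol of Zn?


Mole ratio ZnCl2:Zn = 1:1
n(ZnCl2) = 1 × 1/1 = 1.000 mol
mass = 1.000 × 136.28 = 136.28 g

136.28 g


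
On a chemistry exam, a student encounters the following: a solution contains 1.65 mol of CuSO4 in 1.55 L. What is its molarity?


M = n/V = 1.65/1.55 = 1.065 mol/L

1.065 M


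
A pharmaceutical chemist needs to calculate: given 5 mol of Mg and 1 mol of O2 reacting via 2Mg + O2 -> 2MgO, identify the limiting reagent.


Mole ratio available / coefficient:
  Mg: 5/2 = 2.500
  O2: 1/1 = 1.000
Smaller ratio is limiting.

O2


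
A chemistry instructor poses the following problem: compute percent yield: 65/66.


% yield = actual/theoretical × 100
= 65/66 × 100
= 98.48%

98.48%


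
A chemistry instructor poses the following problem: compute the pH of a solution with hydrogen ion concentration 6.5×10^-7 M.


pH = -log10([H+]) = -log10(6.5×10^-7)
= 7 - log10(6.5)
= 7 - 0.81
= 6.19

6.19


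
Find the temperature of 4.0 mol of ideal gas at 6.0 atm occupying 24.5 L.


PV = nRT  (R = 0.08206 L·atm/(mol·K))
T = PV/(nR) = 6.0×24.5/(4.0×0.08206)
= 147.00/0.328240
= 447.84 K

447.84 K


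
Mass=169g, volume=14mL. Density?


ρ = mass/volume
= 169/14
= 12.071 g/mL

12.071 g/mL


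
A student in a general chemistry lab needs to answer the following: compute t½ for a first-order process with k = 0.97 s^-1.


t½ = ln2/k = 0.693147/(0.97 s^-1)
= 0.7146 s

0.7146 s


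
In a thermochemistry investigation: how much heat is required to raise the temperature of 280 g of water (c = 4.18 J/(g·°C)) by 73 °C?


q = mcΔT = 280 × 4.18 × 73
= 85439.20 J

85439.20 J


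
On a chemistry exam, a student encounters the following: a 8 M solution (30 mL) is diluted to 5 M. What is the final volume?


C1V1 = C2V2
8 × 30 = 5 × V2
V2 = 240/5 = 48.0 mL

48.0 mL


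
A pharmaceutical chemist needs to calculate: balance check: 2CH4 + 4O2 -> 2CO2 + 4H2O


Equation: 2CH4 + 4O2 -> 2CO2 + 4H2O
Check atoms: C: 2=2, H: 8=8, O: 8=8
Balanced

Yes, balanced


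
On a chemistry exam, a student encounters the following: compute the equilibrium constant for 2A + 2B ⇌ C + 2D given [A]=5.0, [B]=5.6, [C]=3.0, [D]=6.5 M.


Kc = [C][D]^2/([A]^2[B]^2)
= (3.0^1 × 6.5^2)/(5.0^2 × 5.6^2)
= 126.75/784
= 0.1617

0.1617


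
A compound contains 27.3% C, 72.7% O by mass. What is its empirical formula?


Assume 100 g sample. Moles of each element:
  C: 27.3/12.01 = 2.273 mol
  O: 72.7/16.0 = 4.544 mol
Divide by smallest (2.273):
  C: 2.273/2.273 = 1.0
  O: 4.544/2.273 = 2.0
Empirical formula: CO2

CO2


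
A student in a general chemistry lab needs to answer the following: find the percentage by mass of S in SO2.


M(SO2) = 1×32.07 + 2×16.0 = 64.07 g/mol
Mass of S = 1 × 32.07 = 32.07 g/mol
% S = 32.07/64.07 × 100 = 50.05%

50.05%


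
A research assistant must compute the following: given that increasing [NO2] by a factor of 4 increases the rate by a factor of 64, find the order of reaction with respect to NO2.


rate ∝ [NO2]^n
4^n = 64 → n = 3
Order in NO2: 3

3


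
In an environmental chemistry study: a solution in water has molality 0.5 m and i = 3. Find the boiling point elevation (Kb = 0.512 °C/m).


ΔTb = Kb × m × i
= 0.512 × 0.5 × 3
= 0.768 °C

0.768 °C


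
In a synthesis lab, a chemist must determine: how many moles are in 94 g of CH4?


M(CH4) = 16.04 g/mol
n = mass/M = 94/16.04 = 5.8603 mol

5.8603 mol


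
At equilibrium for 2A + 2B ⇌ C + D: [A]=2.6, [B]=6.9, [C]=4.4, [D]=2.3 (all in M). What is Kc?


Kc = [C][D]/([A]^2[B]^2)
= (4.4^1 × 2.3^1)/(2.6^2 × 6.9^2)
= 10.12/321.8436
= 0.03144

0.03144


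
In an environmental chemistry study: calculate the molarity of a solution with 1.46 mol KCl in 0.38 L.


M = n/V = 1.46/0.38 = 3.842 mol/L

3.842 M


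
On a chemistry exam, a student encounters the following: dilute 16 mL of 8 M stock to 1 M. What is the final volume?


C1V1 = C2V2
8 × 16 = 1 × V2
V2 = 128/1 = 128.0 mL

128.0 mL


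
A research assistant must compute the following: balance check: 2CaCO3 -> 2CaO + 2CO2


Equation: 2CaCO3 -> 2CaO + 2CO2
Check atoms: C: 2=2, Ca: 2=2, O: 6=6
Balanced

Yes, balanced


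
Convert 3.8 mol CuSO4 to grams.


M(CuSO4) = 159.62 g/mol
mass = n × M = 3.8 × 159.62 = 606.56 g

606.56 g


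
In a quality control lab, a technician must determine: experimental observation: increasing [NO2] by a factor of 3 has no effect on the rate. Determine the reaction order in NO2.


rate ∝ [NO2]^n
rate ∝ [NO2]^0
Order in NO2: 0

0


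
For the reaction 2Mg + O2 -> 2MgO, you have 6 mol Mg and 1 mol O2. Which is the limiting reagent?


Mole ratio available / coefficient:
  Mg: 6/2 = 3.000
  O2: 1/1 = 1.000
Smaller ratio is limiting.

O2


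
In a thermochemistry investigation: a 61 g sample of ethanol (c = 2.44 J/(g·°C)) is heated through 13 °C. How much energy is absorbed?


q = mcΔT = 61 × 2.44 × 13
= 1934.92 J

1934.92 J


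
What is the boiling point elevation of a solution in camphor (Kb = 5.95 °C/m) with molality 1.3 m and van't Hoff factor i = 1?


ΔTb = Kb × m × i
= 5.95 × 1.3 × 1
= 7.735 °C

7.735 °C


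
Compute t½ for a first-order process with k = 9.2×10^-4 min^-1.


t½ = ln2/k = 0.693147/(9.2×10^-4 min^-1)
= 753.4 min

753.4 min


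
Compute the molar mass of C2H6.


M(C2H6) = 2×12.01 + 6×1.008
= 24.02 + 6.05
= 30.07 g/mol

30.07 g/mol


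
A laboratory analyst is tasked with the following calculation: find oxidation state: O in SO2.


O is usually -2
Oxidation number: -2

-2


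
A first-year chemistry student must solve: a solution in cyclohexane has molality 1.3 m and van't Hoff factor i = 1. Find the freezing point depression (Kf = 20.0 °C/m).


ΔTf = Kf × m × i
= 20.0 × 1.3 × 1
= 26.0 °C

26.0 °C


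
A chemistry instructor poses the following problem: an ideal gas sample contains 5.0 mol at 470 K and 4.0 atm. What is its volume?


PV = nRT  (R = 0.08206 L·atm/(mol·K))
V = nRT/P = 5.0×0.08206×470/4.0
= 48.21 L

48.21 L


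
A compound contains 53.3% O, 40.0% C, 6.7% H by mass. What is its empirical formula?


Assume 100 g sample. Moles of each element:
  O: 53.3/16.0 = 3.331 mol
  C: 40.0/12.01 = 3.331 mol
  H: 6.7/1.008 = 6.647 mol
Divide by smallest (3.331):
  O: 3.331/3.331 = 1.0
  C: 3.331/3.331 = 1.0
  H: 6.647/3.331 = 2.0
Empirical formula: CH2O

CH2O


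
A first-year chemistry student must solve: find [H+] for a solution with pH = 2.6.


[H+] = 10^(-pH) = 10^(-2.6)
= 2.51×10^-3 M

2.51×10^-3 M


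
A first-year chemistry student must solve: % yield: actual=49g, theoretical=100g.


% yield = actual/theoretical × 100
= 49/100 × 100
= 49.0%

49.0%


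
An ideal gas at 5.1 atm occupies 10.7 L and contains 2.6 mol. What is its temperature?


PV = nRT  (R = 0.08206 L·atm/(mol·K))
T = PV/(nR) = 5.1×10.7/(2.6×0.08206)
= 54.57/0.213356
= 255.77 K

255.77 K


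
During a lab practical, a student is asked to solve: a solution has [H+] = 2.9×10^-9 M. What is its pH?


pH = -log10([H+]) = -log10(2.9×10^-9)
= 9 - log10(2.9)
= 9 - 0.46
= 8.54

8.54


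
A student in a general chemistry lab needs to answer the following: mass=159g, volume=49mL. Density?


ρ = mass/volume
= 159/49
= 3.245 g/mL

3.245 g/mL


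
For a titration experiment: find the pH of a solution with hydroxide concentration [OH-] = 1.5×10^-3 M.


pOH = -log10([OH-]) = -log10(1.5×10^-3)
= 3 - log10(1.5) = 2.82
pH = 14 - pOH = 14 - 2.82 = 11.18

11.18


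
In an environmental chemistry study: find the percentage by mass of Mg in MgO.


M(MgO) = 1×24.31 + 1×16.0 = 40.31 g/mol
Mass of Mg = 1 × 24.31 = 24.31 g/mol
% Mg = 24.31/40.31 × 100 = 60.31%

60.31%


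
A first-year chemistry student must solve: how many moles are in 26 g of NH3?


M(NH3) = 17.03 g/mol
n = mass/M = 26/17.03 = 1.5267 mol

1.5267 mol


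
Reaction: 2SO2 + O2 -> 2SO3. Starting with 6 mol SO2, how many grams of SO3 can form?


Mole ratio SO3:SO2 = 2:2
n(SO3) = 6 × 2/2 = 6.000 mol
mass = 6.000 × 80.07 = 480.42 g

480.42 g


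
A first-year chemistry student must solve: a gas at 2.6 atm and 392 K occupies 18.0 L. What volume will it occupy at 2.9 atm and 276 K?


P1V1/T1 = P2V2/T2
V2 = P1V1T2/(T1P2)
= 2.6×18.0×276/(392×2.9)
= 11.362 L

11.362 L


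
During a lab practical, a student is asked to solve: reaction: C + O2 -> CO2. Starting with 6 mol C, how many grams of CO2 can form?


Mole ratio CO2:C = 1:1
n(CO2) = 6 × 1/1 = 6.000 mol
mass = 6.000 × 44.01 = 264.06 g

264.06 g


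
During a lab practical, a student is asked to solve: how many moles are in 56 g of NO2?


M(NO2) = 46.01 g/mol
n = mass/M = 56/46.01 = 1.2171 mol

1.2171 mol


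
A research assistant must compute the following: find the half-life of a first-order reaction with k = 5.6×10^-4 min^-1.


t½ = ln2/k = 0.693147/(5.6×10^-4 min^-1)
= 1238 min

1238 min


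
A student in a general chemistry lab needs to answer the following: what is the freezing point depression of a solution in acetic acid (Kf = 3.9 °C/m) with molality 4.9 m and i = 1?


ΔTf = Kf × m × i
= 3.9 × 4.9 × 1
= 19.11 °C

19.11 °C


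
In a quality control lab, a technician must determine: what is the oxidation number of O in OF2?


F is always -1; 2(-1) + x = 0, so O = +2
Oxidation number: +2

+2


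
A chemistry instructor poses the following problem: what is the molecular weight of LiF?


M(LiF) = 1×6.94 + 1×19.0
= 6.94 + 19.0
= 25.94 g/mol

25.94 g/mol


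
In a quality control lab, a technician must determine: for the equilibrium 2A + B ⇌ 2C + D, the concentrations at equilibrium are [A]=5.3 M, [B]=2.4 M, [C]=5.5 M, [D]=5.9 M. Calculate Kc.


Kc = [C]^2[D]/([A]^2[B])
= (5.5^2 × 5.9^1)/(5.3^2 × 2.4^1)
= 178.475/67.416
= 2.647

2.647


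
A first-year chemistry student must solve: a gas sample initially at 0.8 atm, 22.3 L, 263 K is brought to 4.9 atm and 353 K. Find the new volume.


P1V1/T1 = P2V2/T2
V2 = P1V1T2/(T1P2)
= 0.8×22.3×353/(263×4.9)
= 4.887 L

4.887 L


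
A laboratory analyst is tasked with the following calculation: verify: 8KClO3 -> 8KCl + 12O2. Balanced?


Equation: 8KClO3 -> 8KCl + 12O2
Check atoms: Cl: 8=8, K: 8=8, O: 24=24
Balanced

Yes, balanced


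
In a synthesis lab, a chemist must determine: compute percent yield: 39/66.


% yield = actual/theoretical × 100
= 39/66 × 100
= 59.09%

59.09%


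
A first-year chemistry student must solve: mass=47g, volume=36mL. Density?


ρ = mass/volume
= 47/36
= 1.306 g/mL

1.306 g/mL


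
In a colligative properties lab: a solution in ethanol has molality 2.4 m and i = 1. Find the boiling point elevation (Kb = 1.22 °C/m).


ΔTb = Kb × m × i
= 1.22 × 2.4 × 1
= 2.928 °C

2.928 °C


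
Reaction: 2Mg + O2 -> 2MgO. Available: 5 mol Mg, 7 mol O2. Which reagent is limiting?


Mole ratio available / coefficient:
  Mg: 5/2 = 2.500
  O2: 7/1 = 7.000
Smaller ratio is limiting.

Mg


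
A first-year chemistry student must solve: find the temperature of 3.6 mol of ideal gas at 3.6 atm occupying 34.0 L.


PV = nRT  (R = 0.08206 L·atm/(mol·K))
T = PV/(nR) = 3.6×34.0/(3.6×0.08206)
= 122.40/0.295416
= 414.33 K

414.33 K


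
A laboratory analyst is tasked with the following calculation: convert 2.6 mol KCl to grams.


M(KCl) = 74.55 g/mol
mass = n × M = 2.6 × 74.55 = 193.83 g

193.83 g


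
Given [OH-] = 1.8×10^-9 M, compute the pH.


pOH = -log10([OH-]) = -log10(1.8×10^-9)
= 9 - log10(1.8) = 8.74
pH = 14 - pOH = 14 - 8.74 = 5.26

5.26


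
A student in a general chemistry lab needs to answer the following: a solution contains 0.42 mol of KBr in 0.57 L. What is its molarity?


M = n/V = 0.42/0.57 = 0.737 mol/L

0.737 M


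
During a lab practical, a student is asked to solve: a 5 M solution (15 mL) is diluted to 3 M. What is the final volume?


C1V1 = C2V2
5 × 15 = 3 × V2
V2 = 75/3 = 25.0 mL

25.0 mL


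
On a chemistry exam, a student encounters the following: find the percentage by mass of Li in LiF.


M(LiF) = 1×6.94 + 1×19.0 = 25.94 g/mol
Mass of Li = 1 × 6.94 = 6.94 g/mol
% Li = 6.94/25.94 × 100 = 26.75%

26.75%


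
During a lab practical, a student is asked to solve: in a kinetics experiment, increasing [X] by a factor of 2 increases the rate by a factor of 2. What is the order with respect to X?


rate ∝ [X]^n
2^n = 2 → n = 1
Order in X: 1

1


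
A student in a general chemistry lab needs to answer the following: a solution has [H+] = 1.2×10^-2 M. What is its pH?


pH = -log10([H+]) = -log10(1.2×10^-2)
= 2 - log10(1.2)
= 2 - 0.08
= 1.92

1.92


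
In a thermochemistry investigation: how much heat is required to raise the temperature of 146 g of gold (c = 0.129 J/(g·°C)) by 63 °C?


q = mcΔT = 146 × 0.129 × 63
= 1186.54 J

1186.54 J


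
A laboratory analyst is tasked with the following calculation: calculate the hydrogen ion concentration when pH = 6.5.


[H+] = 10^(-pH) = 10^(-6.5)
= 3.16×10^-7 M

3.16×10^-7 M


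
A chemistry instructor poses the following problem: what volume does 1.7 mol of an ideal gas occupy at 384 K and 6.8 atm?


PV = nRT  (R = 0.08206 L·atm/(mol·K))
V = nRT/P = 1.7×0.08206×384/6.8
= 7.878 L

7.878 L


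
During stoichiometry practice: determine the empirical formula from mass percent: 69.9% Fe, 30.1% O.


Assume 100 g sample. Moles of each element:
  Fe: 69.9/55.85 = 1.252 mol
  O: 30.1/16.0 = 1.881 mol
Divide by smallest (1.252):
  Fe: 1.252/1.252 = 1.0
  O: 1.881/1.252 = 1.5
Multiply all ratios by 2 to obtain whole numbers.
Empirical formula: Fe2O3

Fe2O3


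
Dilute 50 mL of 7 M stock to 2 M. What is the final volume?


C1V1 = C2V2
7 × 50 = 2 × V2
V2 = 350/2 = 175.0 mL

175.0 mL


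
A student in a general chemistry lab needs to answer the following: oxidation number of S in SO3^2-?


x + 3(-2) = -2, so x = +4
Oxidation number: +4

+4


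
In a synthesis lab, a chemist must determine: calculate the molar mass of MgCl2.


M(MgCl2) = 1×24.31 + 2×35.45
= 24.31 + 70.9
= 95.21 g/mol

95.21 g/mol


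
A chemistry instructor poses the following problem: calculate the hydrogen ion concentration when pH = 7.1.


[H+] = 10^(-pH) = 10^(-7.1)
= 7.94×10^-8 M

7.94×10^-8 M


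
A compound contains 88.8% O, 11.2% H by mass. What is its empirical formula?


Assume 100 g sample. Moles of each element:
  O: 88.8/16.0 = 5.55 mol
  H: 11.2/1.008 = 11.111 mol
Divide by smallest (5.55):
  O: 5.55/5.55 = 1.0
  H: 11.111/5.55 = 2.0
Empirical formula: H2O

H2O


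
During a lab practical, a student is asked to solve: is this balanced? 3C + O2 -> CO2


Equation: 3C + O2 -> CO2
Check atoms: C: 3≠1, O: 2=2
Not balanced

No, not balanced


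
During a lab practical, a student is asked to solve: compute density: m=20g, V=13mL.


ρ = mass/volume
= 20/13
= 1.538 g/mL

1.538 g/mL


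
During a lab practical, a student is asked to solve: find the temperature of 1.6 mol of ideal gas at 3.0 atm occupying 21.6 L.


PV = nRT  (R = 0.08206 L·atm/(mol·K))
T = PV/(nR) = 3.0×21.6/(1.6×0.08206)
= 64.80/0.131296
= 493.54 K

493.54 K


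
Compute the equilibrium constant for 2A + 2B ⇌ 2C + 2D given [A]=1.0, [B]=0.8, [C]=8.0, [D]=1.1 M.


Kc = [C]^2[D]^2/([A]^2[B]^2)
= (8.0^2 × 1.1^2)/(1.0^2 × 0.8^2)
= 77.44/0.64
= 121.0

121.0


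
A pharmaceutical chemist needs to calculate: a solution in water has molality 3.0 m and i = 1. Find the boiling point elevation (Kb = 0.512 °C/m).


ΔTb = Kb × m × i
= 0.512 × 3.0 × 1
= 1.536 °C

1.536 °C


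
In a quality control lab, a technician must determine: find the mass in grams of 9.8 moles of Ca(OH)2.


M(Ca(OH)2) = 74.1 g/mol
mass = n × M = 9.8 × 74.1 = 726.18 g

726.18 g


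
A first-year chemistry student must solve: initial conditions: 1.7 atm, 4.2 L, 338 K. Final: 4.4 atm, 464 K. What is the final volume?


P1V1/T1 = P2V2/T2
V2 = P1V1T2/(T1P2)
= 1.7×4.2×464/(338×4.4)
= 2.228 L

2.228 L


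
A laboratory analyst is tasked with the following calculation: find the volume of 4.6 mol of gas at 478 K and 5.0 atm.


PV = nRT  (R = 0.08206 L·atm/(mol·K))
V = nRT/P = 4.6×0.08206×478/5.0
= 36.087 L

36.087 L


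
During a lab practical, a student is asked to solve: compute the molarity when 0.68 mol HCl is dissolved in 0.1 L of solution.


M = n/V = 0.68/0.1 = 6.800 mol/L

6.800 M


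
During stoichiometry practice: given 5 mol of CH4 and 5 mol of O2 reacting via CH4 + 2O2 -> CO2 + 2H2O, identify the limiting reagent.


Mole ratio available / coefficient:
  CH4: 5/1 = 5.000
  O2: 5/2 = 2.500
Smaller ratio is limiting.

O2


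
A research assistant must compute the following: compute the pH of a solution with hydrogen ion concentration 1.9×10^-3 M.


pH = -log10([H+]) = -log10(1.9×10^-3)
= 3 - log10(1.9)
= 3 - 0.28
= 2.72

2.72


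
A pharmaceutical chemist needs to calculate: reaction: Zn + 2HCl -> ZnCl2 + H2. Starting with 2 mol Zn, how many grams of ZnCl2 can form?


Mole ratio ZnCl2:Zn = 1:1
n(ZnCl2) = 2 × 1/1 = 2.000 mol
mass = 2.000 × 136.28 = 272.56 g

272.56 g


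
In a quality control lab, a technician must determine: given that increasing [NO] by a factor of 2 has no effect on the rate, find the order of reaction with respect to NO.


rate ∝ [NO]^n
rate ∝ [NO]^0
Order in NO: 0

0


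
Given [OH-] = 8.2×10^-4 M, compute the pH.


pOH = -log10([OH-]) = -log10(8.2×10^-4)
= 4 - log10(8.2) = 3.09
pH = 14 - pOH = 14 - 3.09 = 10.91

10.91


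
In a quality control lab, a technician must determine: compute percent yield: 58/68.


% yield = actual/theoretical × 100
= 58/68 × 100
= 85.29%

85.29%


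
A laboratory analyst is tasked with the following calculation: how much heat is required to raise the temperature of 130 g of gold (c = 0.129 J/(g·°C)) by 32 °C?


q = mcΔT = 130 × 0.129 × 32
= 536.64 J

536.64 J


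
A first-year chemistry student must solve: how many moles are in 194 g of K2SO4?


M(K2SO4) = 174.27 g/mol
n = mass/M = 194/174.27 = 1.1132 mol

1.1132 mol


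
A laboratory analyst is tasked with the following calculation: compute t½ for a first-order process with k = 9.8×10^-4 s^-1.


t½ = ln2/k = 0.693147/(9.8×10^-4 s^-1)
= 707.3 s

707.3 s


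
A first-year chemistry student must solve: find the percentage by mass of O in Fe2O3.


M(Fe2O3) = 2×55.85 + 3×16.0 = 159.70 g/mol
Mass of O = 3 × 16.0 = 48.00 g/mol
% O = 48.00/159.70 × 100 = 30.06%

30.06%


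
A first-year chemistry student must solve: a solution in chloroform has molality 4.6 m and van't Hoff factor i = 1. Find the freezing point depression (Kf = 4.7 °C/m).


ΔTf = Kf × m × i
= 4.7 × 4.6 × 1
= 21.62 °C

21.62 °C


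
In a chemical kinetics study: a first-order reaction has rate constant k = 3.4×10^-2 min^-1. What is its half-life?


t½ = ln2/k = 0.693147/(3.4×10^-2 min^-1)
= 20.39 min

20.39 min


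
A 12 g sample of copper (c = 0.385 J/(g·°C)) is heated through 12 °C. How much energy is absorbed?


q = mcΔT = 12 × 0.385 × 12
= 55.44 J

55.44 J


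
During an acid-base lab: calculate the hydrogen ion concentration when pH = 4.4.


[H+] = 10^(-pH) = 10^(-4.4)
= 3.98×10^-5 M

3.98×10^-5 M


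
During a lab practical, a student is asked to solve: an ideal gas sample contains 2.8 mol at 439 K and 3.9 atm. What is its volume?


PV = nRT  (R = 0.08206 L·atm/(mol·K))
V = nRT/P = 2.8×0.08206×439/3.9
= 25.864 L

25.864 L


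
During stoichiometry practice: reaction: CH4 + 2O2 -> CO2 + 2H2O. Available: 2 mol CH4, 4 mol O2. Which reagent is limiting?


Mole ratio available / coefficient:
  CH4: 2/1 = 2.000
  O2: 4/2 = 2.000
Smaller ratio is limiting.

neither (stoichiometric); CH4 and O2 are fully consumed


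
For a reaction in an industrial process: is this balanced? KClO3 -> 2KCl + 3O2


Equation: KClO3 -> 2KCl + 3O2
Check atoms: Cl: 1≠2, K: 1≠2, O: 3≠6
Not balanced

No, not balanced


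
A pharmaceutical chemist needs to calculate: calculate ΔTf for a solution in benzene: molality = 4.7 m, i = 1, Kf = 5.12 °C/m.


ΔTf = Kf × m × i
= 5.12 × 4.7 × 1
= 24.064 °C

24.064 °C


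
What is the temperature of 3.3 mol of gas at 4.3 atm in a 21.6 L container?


PV = nRT  (R = 0.08206 L·atm/(mol·K))
T = PV/(nR) = 4.3×21.6/(3.3×0.08206)
= 92.88/0.270798
= 342.99 K

342.99 K


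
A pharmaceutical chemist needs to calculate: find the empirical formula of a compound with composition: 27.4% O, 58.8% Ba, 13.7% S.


Assume 100 g sample. Moles of each element:
  O: 27.4/16.0 = 1.712 mol
  Ba: 58.8/137.33 = 0.428 mol
  S: 13.7/32.07 = 0.427 mol
Divide by smallest (0.427):
  O: 1.712/0.427 = 4.01
  Ba: 0.428/0.427 = 1.0
  S: 0.427/0.427 = 1.0
Empirical formula: BaSO4

BaSO4


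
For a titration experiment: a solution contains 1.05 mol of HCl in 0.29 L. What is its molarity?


M = n/V = 1.05/0.29 = 3.621 mol/L

3.621 M


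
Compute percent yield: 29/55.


% yield = actual/theoretical × 100
= 29/55 × 100
= 52.73%

52.73%


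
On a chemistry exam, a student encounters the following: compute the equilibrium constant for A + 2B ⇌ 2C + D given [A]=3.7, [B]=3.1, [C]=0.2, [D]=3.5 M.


Kc = [C]^2[D]/([A][B]^2)
= (0.2^2 × 3.5^1)/(3.7^1 × 3.1^2)
= 0.14/35.557
= 0.003937

0.003937


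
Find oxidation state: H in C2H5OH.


H is +1 with nonmetals
Oxidation number: +1

+1


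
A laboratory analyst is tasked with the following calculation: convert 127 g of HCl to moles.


M(HCl) = 36.46 g/mol
n = mass/M = 127/36.46 = 3.4833 mol

3.4833 mol


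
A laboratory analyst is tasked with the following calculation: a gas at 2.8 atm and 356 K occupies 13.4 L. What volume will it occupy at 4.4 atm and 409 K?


P1V1/T1 = P2V2/T2
V2 = P1V1T2/(T1P2)
= 2.8×13.4×409/(356×4.4)
= 9.797 L

9.797 L


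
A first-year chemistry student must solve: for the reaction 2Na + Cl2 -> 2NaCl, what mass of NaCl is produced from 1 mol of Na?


Mole ratio NaCl:Na = 2:2
n(NaCl) = 1 × 2/2 = 1.000 mol
mass = 1.000 × 58.44 = 58.44 g

58.44 g


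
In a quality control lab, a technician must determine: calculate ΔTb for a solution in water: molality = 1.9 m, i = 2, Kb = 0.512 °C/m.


ΔTb = Kb × m × i
= 0.512 × 1.9 × 2
= 1.9456 °C

1.9456 °C
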